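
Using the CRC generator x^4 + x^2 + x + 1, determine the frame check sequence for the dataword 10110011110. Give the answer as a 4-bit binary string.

Append 4 zeros: 101100111100000. Divide by 10111 (XOR where the leading bit is 1):
  pos 0: 10110 XOR 10111 = 00001
  pos 4: 10111 XOR 10111 = 00000
  pos 9: 10000 XOR 10111 = 00111
Remainder (last 4 bits) = 1110. This is the CRC / FCS.

1110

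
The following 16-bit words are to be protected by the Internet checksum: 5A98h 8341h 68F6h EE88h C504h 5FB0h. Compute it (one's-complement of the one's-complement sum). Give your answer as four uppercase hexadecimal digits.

A5F1

One's-complement addition (fold any carry out of bit 15 back into bit 0):
  0x5A98 + 0x8341 = 0x0DDD9
  0xDDD9 + 0x68F6 = 0x146CF → wrap carry → 0x46D0
  0x46D0 + 0xEE88 = 0x13558 → wrap carry → 0x3559
  0x3559 + 0xC504 = 0x0FA5D
  0xFA5D + 0x5FB0 = 0x15A0D → wrap carry → 0x5A0E
One's-complement sum = 0x5A0E.
Checksum = ~0x5A0E & 0xFFFF = 0xA5F1.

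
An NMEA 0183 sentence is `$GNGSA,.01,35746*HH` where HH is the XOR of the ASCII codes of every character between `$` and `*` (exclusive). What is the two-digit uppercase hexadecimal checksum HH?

40

XOR the ASCII codes of the payload characters:
  'G' = 0x47 → acc = 0x47
  'N' = 0x4E → acc = 0x09
  'G' = 0x47 → acc = 0x4E
  'S' = 0x53 → acc = 0x1D
  'A' = 0x41 → acc = 0x5C
  ',' = 0x2C → acc = 0x70
  '.' = 0x2E → acc = 0x5E
  '0' = 0x30 → acc = 0x6E
  '1' = 0x31 → acc = 0x5F
  ',' = 0x2C → acc = 0x73
  '3' = 0x33 → acc = 0x40
  '5' = 0x35 → acc = 0x75
  '7' = 0x37 → acc = 0x42
  '4' = 0x34 → acc = 0x76
  '6' = 0x36 → acc = 0x40
Checksum = 0x40.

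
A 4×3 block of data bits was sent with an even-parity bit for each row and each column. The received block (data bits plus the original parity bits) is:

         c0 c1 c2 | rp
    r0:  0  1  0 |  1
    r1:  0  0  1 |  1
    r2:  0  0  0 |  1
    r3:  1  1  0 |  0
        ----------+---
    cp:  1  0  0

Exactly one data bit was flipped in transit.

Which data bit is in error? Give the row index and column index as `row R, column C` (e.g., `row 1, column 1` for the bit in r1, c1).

Recompute each row's even parity and compare to rp:
  r0: data parity 1, sent rp 1 → ok
  r1: data parity 1, sent rp 1 → ok
  r2: data parity 0, sent rp 1 → mismatch
  r3: data parity 0, sent rp 0 → ok
Recompute each column's even parity and compare to cp:
  c0: data parity 1, sent cp 1 → ok
  c1: data parity 0, sent cp 0 → ok
  c2: data parity 1, sent cp 0 → mismatch
Exactly one row (r2) and one column (c2) fail → the flipped bit is at their intersection.

row 2, column 2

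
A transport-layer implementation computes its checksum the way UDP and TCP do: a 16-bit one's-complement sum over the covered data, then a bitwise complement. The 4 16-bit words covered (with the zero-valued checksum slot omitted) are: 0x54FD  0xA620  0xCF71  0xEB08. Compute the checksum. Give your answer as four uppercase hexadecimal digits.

One's-complement addition (fold any carry out of bit 15 back into bit 0):
  0x54FD + 0xA620 = 0x0FB1D
  0xFB1D + 0xCF71 = 0x1CA8E → wrap carry → 0xCA8F
  0xCA8F + 0xEB08 = 0x1B597 → wrap carry → 0xB598
One's-complement sum = 0xB598.
Checksum = ~0xB598 & 0xFFFF = 0x4A67.

4A67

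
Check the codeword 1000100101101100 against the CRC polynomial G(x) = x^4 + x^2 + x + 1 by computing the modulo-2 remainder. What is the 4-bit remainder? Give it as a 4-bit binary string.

Modulo-2 division of 1000100101101100 by 10111:
  pos 0: 10001 XOR 10111 = 00110
  pos 2: 11000 XOR 10111 = 01111
  pos 3: 11111 XOR 10111 = 01000
  pos 4: 10000 XOR 10111 = 00111
  pos 6: 11111 XOR 10111 = 01000
  pos 7: 10000 XOR 10111 = 00111
  pos 9: 11111 XOR 10111 = 01000
  pos 10: 10000 XOR 10111 = 00111
Remainder = 1110 (nonzero — an error is detected).

1110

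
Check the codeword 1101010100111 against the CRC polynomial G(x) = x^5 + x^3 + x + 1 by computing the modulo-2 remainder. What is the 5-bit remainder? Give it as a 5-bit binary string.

00000

Modulo-2 division of 1101010100111 by 101011:
  pos 0: 110101 XOR 101011 = 011110
  pos 1: 111100 XOR 101011 = 010111
  pos 2: 101111 XOR 101011 = 000100
  pos 5: 100001 XOR 101011 = 001010
  pos 7: 101011 XOR 101011 = 000000
Remainder = 00000 (zero — the frame passes the CRC check).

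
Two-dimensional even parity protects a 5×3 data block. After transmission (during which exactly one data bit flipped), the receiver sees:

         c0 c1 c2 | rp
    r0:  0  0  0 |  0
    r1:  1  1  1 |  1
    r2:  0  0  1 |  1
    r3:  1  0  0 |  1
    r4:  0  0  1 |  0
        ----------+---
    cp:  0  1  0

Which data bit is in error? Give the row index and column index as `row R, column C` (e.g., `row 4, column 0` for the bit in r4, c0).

row 4, column 2

Recompute each row's even parity and compare to rp:
  r0: data parity 0, sent rp 0 → ok
  r1: data parity 1, sent rp 1 → ok
  r2: data parity 1, sent rp 1 → ok
  r3: data parity 1, sent rp 1 → ok
  r4: data parity 1, sent rp 0 → mismatch
Recompute each column's even parity and compare to cp:
  c0: data parity 0, sent cp 0 → ok
  c1: data parity 1, sent cp 1 → ok
  c2: data parity 1, sent cp 0 → mismatch
Exactly one row (r4) and one column (c2) fail → the flipped bit is at their intersection.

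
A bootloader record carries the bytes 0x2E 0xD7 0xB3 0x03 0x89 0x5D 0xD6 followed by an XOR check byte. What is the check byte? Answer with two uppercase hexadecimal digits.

4B

XOR the bytes together:
  start with 0x2E
  0x2E ⊕ 0xD7 = 0xF9
  0xF9 ⊕ 0xB3 = 0x4A
  0x4A ⊕ 0x03 = 0x49
  0x49 ⊕ 0x89 = 0xC0
  0xC0 ⊕ 0x5D = 0x9D
  0x9D ⊕ 0xD6 = 0x4B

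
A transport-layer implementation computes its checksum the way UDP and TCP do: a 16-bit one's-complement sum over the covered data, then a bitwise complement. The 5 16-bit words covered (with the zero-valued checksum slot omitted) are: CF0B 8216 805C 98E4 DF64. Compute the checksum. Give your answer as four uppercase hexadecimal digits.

B637

One's-complement addition (fold any carry out of bit 15 back into bit 0):
  0xCF0B + 0x8216 = 0x15121 → wrap carry → 0x5122
  0x5122 + 0x805C = 0x0D17E
  0xD17E + 0x98E4 = 0x16A62 → wrap carry → 0x6A63
  0x6A63 + 0xDF64 = 0x149C7 → wrap carry → 0x49C8
One's-complement sum = 0x49C8.
Checksum = ~0x49C8 & 0xFFFF = 0xB637.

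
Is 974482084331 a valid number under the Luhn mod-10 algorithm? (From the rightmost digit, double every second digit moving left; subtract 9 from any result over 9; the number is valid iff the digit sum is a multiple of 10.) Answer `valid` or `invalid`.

From the right, keep odd positions and double even positions (subtract 9 from any doubled value over 9):
  doubled (positions 2,4,...): 6 8 0 7 8 9 → sum 38
  kept (positions 1,3,...): 1 3 8 2 4 7 → sum 25
Total = 63.
63 mod 10 = 3, so the number is invalid.

invalid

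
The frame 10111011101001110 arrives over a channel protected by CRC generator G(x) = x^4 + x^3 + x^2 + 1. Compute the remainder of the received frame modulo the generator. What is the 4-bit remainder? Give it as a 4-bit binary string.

Modulo-2 division of 10111011101001110 by 11101:
  pos 0: 10111 XOR 11101 = 01010
  pos 1: 10100 XOR 11101 = 01001
  pos 2: 10011 XOR 11101 = 01110
  pos 3: 11101 XOR 11101 = 00000
  pos 8: 10100 XOR 11101 = 01001
  pos 9: 10011 XOR 11101 = 01110
  pos 10: 11101 XOR 11101 = 00000
Remainder = 0010 (nonzero — an error is detected).

0010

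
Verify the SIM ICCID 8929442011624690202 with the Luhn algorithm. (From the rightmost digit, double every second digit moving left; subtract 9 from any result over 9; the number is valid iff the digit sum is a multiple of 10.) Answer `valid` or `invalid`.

invalid

From the right, keep odd positions and double even positions (subtract 9 from any doubled value over 9):
  doubled (positions 2,4,...): 0 0 3 4 2 0 8 9 9 → sum 35
  kept (positions 1,3,...): 2 2 9 4 6 1 2 4 2 8 → sum 40
Total = 75.
75 mod 10 = 5, so the number is invalid.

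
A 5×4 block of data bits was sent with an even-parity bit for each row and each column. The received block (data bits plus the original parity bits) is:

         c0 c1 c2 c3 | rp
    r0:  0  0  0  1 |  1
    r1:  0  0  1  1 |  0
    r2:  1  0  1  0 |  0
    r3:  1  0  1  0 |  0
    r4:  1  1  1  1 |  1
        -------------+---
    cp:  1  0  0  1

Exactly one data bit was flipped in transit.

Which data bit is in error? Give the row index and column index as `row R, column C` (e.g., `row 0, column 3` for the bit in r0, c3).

Recompute each row's even parity and compare to rp:
  r0: data parity 1, sent rp 1 → ok
  r1: data parity 0, sent rp 0 → ok
  r2: data parity 0, sent rp 0 → ok
  r3: data parity 0, sent rp 0 → ok
  r4: data parity 0, sent rp 1 → mismatch
Recompute each column's even parity and compare to cp:
  c0: data parity 1, sent cp 1 → ok
  c1: data parity 1, sent cp 0 → mismatch
  c2: data parity 0, sent cp 0 → ok
  c3: data parity 1, sent cp 1 → ok
Exactly one row (r4) and one column (c1) fail → the flipped bit is at their intersection.

row 4, column 1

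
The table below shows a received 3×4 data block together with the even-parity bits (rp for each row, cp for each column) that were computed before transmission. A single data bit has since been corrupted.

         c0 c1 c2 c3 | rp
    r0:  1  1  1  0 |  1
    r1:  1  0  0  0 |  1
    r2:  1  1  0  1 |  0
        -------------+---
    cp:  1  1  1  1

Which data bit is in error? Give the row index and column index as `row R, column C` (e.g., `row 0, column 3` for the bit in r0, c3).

Recompute each row's even parity and compare to rp:
  r0: data parity 1, sent rp 1 → ok
  r1: data parity 1, sent rp 1 → ok
  r2: data parity 1, sent rp 0 → mismatch
Recompute each column's even parity and compare to cp:
  c0: data parity 1, sent cp 1 → ok
  c1: data parity 0, sent cp 1 → mismatch
  c2: data parity 1, sent cp 1 → ok
  c3: data parity 1, sent cp 1 → ok
Exactly one row (r2) and one column (c1) fail → the flipped bit is at their intersection.

row 2, column 1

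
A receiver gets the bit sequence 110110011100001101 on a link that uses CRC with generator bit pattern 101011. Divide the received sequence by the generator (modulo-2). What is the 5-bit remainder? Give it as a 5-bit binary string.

Modulo-2 division of 110110011100001101 by 101011:
  pos 0: 110110 XOR 101011 = 011101
  pos 1: 111010 XOR 101011 = 010001
  pos 2: 100011 XOR 101011 = 001000
  pos 4: 100011 XOR 101011 = 001000
  pos 6: 100000 XOR 101011 = 001011
  pos 8: 101100 XOR 101011 = 000111
  pos 11: 111110 XOR 101011 = 010101
  pos 12: 101011 XOR 101011 = 000000
Remainder = 00000 (zero — the frame passes the CRC check).

00000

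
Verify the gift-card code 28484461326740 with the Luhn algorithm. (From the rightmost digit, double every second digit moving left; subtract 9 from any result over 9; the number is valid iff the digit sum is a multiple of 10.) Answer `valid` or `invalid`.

From the right, keep odd positions and double even positions (subtract 9 from any doubled value over 9):
  doubled (positions 2,4,...): 8 3 6 3 8 8 4 → sum 40
  kept (positions 1,3,...): 0 7 2 1 4 8 8 → sum 30
Total = 70.
70 mod 10 = 0, so the number is valid.

valid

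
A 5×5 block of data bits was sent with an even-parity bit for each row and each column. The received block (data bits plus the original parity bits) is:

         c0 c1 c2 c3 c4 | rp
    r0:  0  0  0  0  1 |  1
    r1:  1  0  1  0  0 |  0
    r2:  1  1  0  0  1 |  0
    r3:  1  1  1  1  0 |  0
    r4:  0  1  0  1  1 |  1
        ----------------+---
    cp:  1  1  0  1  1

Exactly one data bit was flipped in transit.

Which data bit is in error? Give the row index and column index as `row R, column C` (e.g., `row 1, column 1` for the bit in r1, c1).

row 2, column 3

Recompute each row's even parity and compare to rp:
  r0: data parity 1, sent rp 1 → ok
  r1: data parity 0, sent rp 0 → ok
  r2: data parity 1, sent rp 0 → mismatch
  r3: data parity 0, sent rp 0 → ok
  r4: data parity 1, sent rp 1 → ok
Recompute each column's even parity and compare to cp:
  c0: data parity 1, sent cp 1 → ok
  c1: data parity 1, sent cp 1 → ok
  c2: data parity 0, sent cp 0 → ok
  c3: data parity 0, sent cp 1 → mismatch
  c4: data parity 1, sent cp 1 → ok
Exactly one row (r2) and one column (c3) fail → the flipped bit is at their intersection.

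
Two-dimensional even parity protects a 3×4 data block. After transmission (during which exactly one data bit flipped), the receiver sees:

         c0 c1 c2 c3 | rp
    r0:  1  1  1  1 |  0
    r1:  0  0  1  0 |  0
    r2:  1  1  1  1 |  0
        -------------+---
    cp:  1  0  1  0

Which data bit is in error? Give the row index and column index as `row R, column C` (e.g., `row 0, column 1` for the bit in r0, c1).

Recompute each row's even parity and compare to rp:
  r0: data parity 0, sent rp 0 → ok
  r1: data parity 1, sent rp 0 → mismatch
  r2: data parity 0, sent rp 0 → ok
Recompute each column's even parity and compare to cp:
  c0: data parity 0, sent cp 1 → mismatch
  c1: data parity 0, sent cp 0 → ok
  c2: data parity 1, sent cp 1 → ok
  c3: data parity 0, sent cp 0 → ok
Exactly one row (r1) and one column (c0) fail → the flipped bit is at their intersection.

row 1, column 0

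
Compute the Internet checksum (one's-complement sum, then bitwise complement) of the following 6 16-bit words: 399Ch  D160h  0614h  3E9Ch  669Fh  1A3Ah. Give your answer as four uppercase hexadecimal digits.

One's-complement addition (fold any carry out of bit 15 back into bit 0):
  0x399C + 0xD160 = 0x10AFC → wrap carry → 0x0AFD
  0x0AFD + 0x0614 = 0x01111
  0x1111 + 0x3E9C = 0x04FAD
  0x4FAD + 0x669F = 0x0B64C
  0xB64C + 0x1A3A = 0x0D086
One's-complement sum = 0xD086.
Checksum = ~0xD086 & 0xFFFF = 0x2F79.

2F79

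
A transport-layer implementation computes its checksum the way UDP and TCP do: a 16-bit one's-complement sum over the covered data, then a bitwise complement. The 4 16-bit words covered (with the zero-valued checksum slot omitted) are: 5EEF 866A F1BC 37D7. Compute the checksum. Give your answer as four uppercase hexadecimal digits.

F111

One's-complement addition (fold any carry out of bit 15 back into bit 0):
  0x5EEF + 0x866A = 0x0E559
  0xE559 + 0xF1BC = 0x1D715 → wrap carry → 0xD716
  0xD716 + 0x37D7 = 0x10EED → wrap carry → 0x0EEE
One's-complement sum = 0x0EEE.
Checksum = ~0x0EEE & 0xFFFF = 0xF111.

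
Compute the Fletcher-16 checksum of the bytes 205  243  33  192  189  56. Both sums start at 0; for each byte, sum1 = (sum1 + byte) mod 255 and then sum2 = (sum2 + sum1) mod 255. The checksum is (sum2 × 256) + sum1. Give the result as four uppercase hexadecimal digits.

1199

Running sums (mod 255):
  after byte 0 (205): sum1=205, sum2=205
  after byte 1 (243): sum1=193, sum2=143
  after byte 2 (33): sum1=226, sum2=114
  after byte 3 (192): sum1=163, sum2=22
  after byte 4 (189): sum1=97, sum2=119
  after byte 5 (56): sum1=153, sum2=17
Checksum = sum2·256 + sum1 = 17·256 + 153 = 4505 = 0x1199.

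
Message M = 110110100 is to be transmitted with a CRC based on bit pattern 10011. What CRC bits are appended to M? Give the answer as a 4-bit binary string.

Append 4 zeros: 1101101000000. Divide by 10011 (XOR where the leading bit is 1):
  pos 0: 11011 XOR 10011 = 01000
  pos 1: 10000 XOR 10011 = 00011
  pos 4: 11100 XOR 10011 = 01111
  pos 5: 11110 XOR 10011 = 01101
  pos 6: 11010 XOR 10011 = 01001
  pos 7: 10010 XOR 10011 = 00001
Remainder (last 4 bits) = 0010. This is the CRC / FCS.

0010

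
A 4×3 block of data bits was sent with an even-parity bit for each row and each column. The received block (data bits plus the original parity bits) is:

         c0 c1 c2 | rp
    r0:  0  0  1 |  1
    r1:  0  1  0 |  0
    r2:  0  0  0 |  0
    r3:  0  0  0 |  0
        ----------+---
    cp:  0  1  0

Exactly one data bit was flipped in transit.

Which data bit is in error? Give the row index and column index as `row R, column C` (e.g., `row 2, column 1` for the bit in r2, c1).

row 1, column 2

Recompute each row's even parity and compare to rp:
  r0: data parity 1, sent rp 1 → ok
  r1: data parity 1, sent rp 0 → mismatch
  r2: data parity 0, sent rp 0 → ok
  r3: data parity 0, sent rp 0 → ok
Recompute each column's even parity and compare to cp:
  c0: data parity 0, sent cp 0 → ok
  c1: data parity 1, sent cp 1 → ok
  c2: data parity 1, sent cp 0 → mismatch
Exactly one row (r1) and one column (c2) fail → the flipped bit is at their intersection.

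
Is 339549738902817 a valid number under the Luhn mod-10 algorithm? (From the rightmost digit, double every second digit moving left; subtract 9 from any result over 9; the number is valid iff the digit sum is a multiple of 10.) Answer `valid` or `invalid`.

From the right, keep odd positions and double even positions (subtract 9 from any doubled value over 9):
  doubled (positions 2,4,...): 2 4 9 6 9 1 6 → sum 37
  kept (positions 1,3,...): 7 8 0 8 7 4 9 3 → sum 46
Total = 83.
83 mod 10 = 3, so the number is invalid.

invalid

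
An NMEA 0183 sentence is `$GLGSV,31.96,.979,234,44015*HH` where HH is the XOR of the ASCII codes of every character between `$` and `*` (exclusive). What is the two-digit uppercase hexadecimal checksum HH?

72

XOR the ASCII codes of the payload characters:
  'G' = 0x47 → acc = 0x47
  'L' = 0x4C → acc = 0x0B
  'G' = 0x47 → acc = 0x4C
  'S' = 0x53 → acc = 0x1F
  'V' = 0x56 → acc = 0x49
  ',' = 0x2C → acc = 0x65
  '3' = 0x33 → acc = 0x56
  '1' = 0x31 → acc = 0x67
  '.' = 0x2E → acc = 0x49
  '9' = 0x39 → acc = 0x70
  '6' = 0x36 → acc = 0x46
  ',' = 0x2C → acc = 0x6A
  '.' = 0x2E → acc = 0x44
  '9' = 0x39 → acc = 0x7D
  '7' = 0x37 → acc = 0x4A
  '9' = 0x39 → acc = 0x73
  ',' = 0x2C → acc = 0x5F
  '2' = 0x32 → acc = 0x6D
  '3' = 0x33 → acc = 0x5E
  '4' = 0x34 → acc = 0x6A
  ',' = 0x2C → acc = 0x46
  '4' = 0x34 → acc = 0x72
  '4' = 0x34 → acc = 0x46
  '0' = 0x30 → acc = 0x76
  '1' = 0x31 → acc = 0x47
  '5' = 0x35 → acc = 0x72
Checksum = 0x72.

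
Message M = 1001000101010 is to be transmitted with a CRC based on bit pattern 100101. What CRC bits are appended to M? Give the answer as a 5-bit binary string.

11000

Append 5 zeros: 100100010101000000. Divide by 100101 (XOR where the leading bit is 1):
  pos 0: 100100 XOR 100101 = 000001
  pos 5: 101010 XOR 100101 = 001111
  pos 7: 111110 XOR 100101 = 011011
  pos 8: 110110 XOR 100101 = 010011
  pos 9: 100110 XOR 100101 = 000011
Remainder (last 5 bits) = 11000. This is the CRC / FCS.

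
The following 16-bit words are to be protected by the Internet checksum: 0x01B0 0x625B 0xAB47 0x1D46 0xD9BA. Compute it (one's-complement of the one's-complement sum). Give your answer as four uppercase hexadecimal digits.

F9AB

One's-complement addition (fold any carry out of bit 15 back into bit 0):
  0x01B0 + 0x625B = 0x0640B
  0x640B + 0xAB47 = 0x10F52 → wrap carry → 0x0F53
  0x0F53 + 0x1D46 = 0x02C99
  0x2C99 + 0xD9BA = 0x10653 → wrap carry → 0x0654
One's-complement sum = 0x0654.
Checksum = ~0x0654 & 0xFFFF = 0xF9AB.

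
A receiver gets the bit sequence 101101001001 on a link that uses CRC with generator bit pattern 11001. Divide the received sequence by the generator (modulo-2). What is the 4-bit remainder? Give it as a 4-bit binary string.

Modulo-2 division of 101101001001 by 11001:
  pos 0: 10110 XOR 11001 = 01111
  pos 1: 11111 XOR 11001 = 00110
  pos 3: 11000 XOR 11001 = 00001
  pos 7: 11001 XOR 11001 = 00000
Remainder = 0000 (zero — the frame passes the CRC check).

0000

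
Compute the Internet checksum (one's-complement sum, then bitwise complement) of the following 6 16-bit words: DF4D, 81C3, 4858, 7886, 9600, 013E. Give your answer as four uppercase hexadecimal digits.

46D1

One's-complement addition (fold any carry out of bit 15 back into bit 0):
  0xDF4D + 0x81C3 = 0x16110 → wrap carry → 0x6111
  0x6111 + 0x4858 = 0x0A969
  0xA969 + 0x7886 = 0x121EF → wrap carry → 0x21F0
  0x21F0 + 0x9600 = 0x0B7F0
  0xB7F0 + 0x013E = 0x0B92E
One's-complement sum = 0xB92E.
Checksum = ~0xB92E & 0xFFFF = 0x46D1.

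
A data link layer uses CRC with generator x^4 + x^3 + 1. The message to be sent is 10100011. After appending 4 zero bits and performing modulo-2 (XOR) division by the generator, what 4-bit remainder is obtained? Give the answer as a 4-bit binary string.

1010

Append 4 zeros: 101000110000. Divide by 11001 (XOR where the leading bit is 1):
  pos 0: 10100 XOR 11001 = 01101
  pos 1: 11010 XOR 11001 = 00011
  pos 4: 11110 XOR 11001 = 00111
  pos 6: 11100 XOR 11001 = 00101
Remainder (last 4 bits) = 1010. This is the CRC / FCS.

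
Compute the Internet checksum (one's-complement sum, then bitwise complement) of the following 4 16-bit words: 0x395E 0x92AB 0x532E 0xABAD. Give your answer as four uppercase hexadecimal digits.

351A

One's-complement addition (fold any carry out of bit 15 back into bit 0):
  0x395E + 0x92AB = 0x0CC09
  0xCC09 + 0x532E = 0x11F37 → wrap carry → 0x1F38
  0x1F38 + 0xABAD = 0x0CAE5
One's-complement sum = 0xCAE5.
Checksum = ~0xCAE5 & 0xFFFF = 0x351A.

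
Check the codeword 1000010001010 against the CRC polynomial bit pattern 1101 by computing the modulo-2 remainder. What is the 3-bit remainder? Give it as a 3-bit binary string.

Modulo-2 division of 1000010001010 by 1101:
  pos 0: 1000 XOR 1101 = 0101
  pos 1: 1010 XOR 1101 = 0111
  pos 2: 1111 XOR 1101 = 0010
  pos 4: 1000 XOR 1101 = 0101
  pos 5: 1010 XOR 1101 = 0111
  pos 6: 1111 XOR 1101 = 0010
  pos 8: 1001 XOR 1101 = 0100
  pos 9: 1000 XOR 1101 = 0101
Remainder = 101 (nonzero — an error is detected).

101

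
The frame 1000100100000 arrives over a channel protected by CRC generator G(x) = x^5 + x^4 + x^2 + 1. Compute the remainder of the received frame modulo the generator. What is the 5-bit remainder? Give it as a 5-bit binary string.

Modulo-2 division of 1000100100000 by 110101:
  pos 0: 100010 XOR 110101 = 010111
  pos 1: 101110 XOR 110101 = 011011
  pos 2: 110111 XOR 110101 = 000010
  pos 6: 100000 XOR 110101 = 010101
  pos 7: 101010 XOR 110101 = 011111
Remainder = 11111 (nonzero — an error is detected).

11111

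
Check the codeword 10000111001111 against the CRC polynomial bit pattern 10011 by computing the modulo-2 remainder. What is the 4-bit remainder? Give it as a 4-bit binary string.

Modulo-2 division of 10000111001111 by 10011:
  pos 0: 10000 XOR 10011 = 00011
  pos 3: 11111 XOR 10011 = 01100
  pos 4: 11000 XOR 10011 = 01011
  pos 5: 10110 XOR 10011 = 00101
  pos 7: 10111 XOR 10011 = 00100
  pos 9: 10011 XOR 10011 = 00000
Remainder = 0000 (zero — the frame passes the CRC check).

0000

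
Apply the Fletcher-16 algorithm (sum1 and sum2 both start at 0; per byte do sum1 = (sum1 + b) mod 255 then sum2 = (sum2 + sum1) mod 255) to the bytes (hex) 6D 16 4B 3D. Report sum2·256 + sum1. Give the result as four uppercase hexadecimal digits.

CB0C

Running sums (mod 255):
  after byte 0 (6D): sum1=109, sum2=109
  after byte 1 (16): sum1=131, sum2=240
  after byte 2 (4B): sum1=206, sum2=191
  after byte 3 (3D): sum1=12, sum2=203
Checksum = sum2·256 + sum1 = 203·256 + 12 = 51980 = 0xCB0C.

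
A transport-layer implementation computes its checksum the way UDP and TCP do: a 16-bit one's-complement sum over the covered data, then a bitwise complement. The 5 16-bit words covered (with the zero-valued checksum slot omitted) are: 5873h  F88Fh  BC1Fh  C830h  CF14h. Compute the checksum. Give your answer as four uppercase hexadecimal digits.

5B97

One's-complement addition (fold any carry out of bit 15 back into bit 0):
  0x5873 + 0xF88F = 0x15102 → wrap carry → 0x5103
  0x5103 + 0xBC1F = 0x10D22 → wrap carry → 0x0D23
  0x0D23 + 0xC830 = 0x0D553
  0xD553 + 0xCF14 = 0x1A467 → wrap carry → 0xA468
One's-complement sum = 0xA468.
Checksum = ~0xA468 & 0xFFFF = 0x5B97.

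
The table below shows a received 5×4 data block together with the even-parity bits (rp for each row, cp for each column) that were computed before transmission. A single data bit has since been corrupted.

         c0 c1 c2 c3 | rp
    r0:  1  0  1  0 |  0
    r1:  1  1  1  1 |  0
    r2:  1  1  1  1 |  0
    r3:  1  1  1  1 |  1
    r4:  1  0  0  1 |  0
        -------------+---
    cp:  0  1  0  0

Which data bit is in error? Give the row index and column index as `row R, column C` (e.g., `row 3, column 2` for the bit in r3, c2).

row 3, column 0

Recompute each row's even parity and compare to rp:
  r0: data parity 0, sent rp 0 → ok
  r1: data parity 0, sent rp 0 → ok
  r2: data parity 0, sent rp 0 → ok
  r3: data parity 0, sent rp 1 → mismatch
  r4: data parity 0, sent rp 0 → ok
Recompute each column's even parity and compare to cp:
  c0: data parity 1, sent cp 0 → mismatch
  c1: data parity 1, sent cp 1 → ok
  c2: data parity 0, sent cp 0 → ok
  c3: data parity 0, sent cp 0 → ok
Exactly one row (r3) and one column (c0) fail → the flipped bit is at their intersection.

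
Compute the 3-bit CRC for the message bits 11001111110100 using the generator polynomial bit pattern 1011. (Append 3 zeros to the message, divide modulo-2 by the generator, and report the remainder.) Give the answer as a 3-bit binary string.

Append 3 zeros: 11001111110100000. Divide by 1011 (XOR where the leading bit is 1):
  pos 0: 1100 XOR 1011 = 0111
  pos 1: 1111 XOR 1011 = 0100
  pos 2: 1001 XOR 1011 = 0010
  pos 4: 1011 XOR 1011 = 0000
  pos 8: 1101 XOR 1011 = 0110
  pos 9: 1100 XOR 1011 = 0111
  pos 10: 1110 XOR 1011 = 0101
  pos 11: 1010 XOR 1011 = 0001
Remainder (last 3 bits) = 100. This is the CRC / FCS.

100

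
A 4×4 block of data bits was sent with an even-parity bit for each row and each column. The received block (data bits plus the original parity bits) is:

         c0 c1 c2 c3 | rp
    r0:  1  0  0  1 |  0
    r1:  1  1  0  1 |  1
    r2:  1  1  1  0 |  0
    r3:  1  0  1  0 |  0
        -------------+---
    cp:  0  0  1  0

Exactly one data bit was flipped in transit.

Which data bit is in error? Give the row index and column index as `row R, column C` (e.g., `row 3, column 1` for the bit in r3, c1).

Recompute each row's even parity and compare to rp:
  r0: data parity 0, sent rp 0 → ok
  r1: data parity 1, sent rp 1 → ok
  r2: data parity 1, sent rp 0 → mismatch
  r3: data parity 0, sent rp 0 → ok
Recompute each column's even parity and compare to cp:
  c0: data parity 0, sent cp 0 → ok
  c1: data parity 0, sent cp 0 → ok
  c2: data parity 0, sent cp 1 → mismatch
  c3: data parity 0, sent cp 0 → ok
Exactly one row (r2) and one column (c2) fail → the flipped bit is at their intersection.

row 2, column 2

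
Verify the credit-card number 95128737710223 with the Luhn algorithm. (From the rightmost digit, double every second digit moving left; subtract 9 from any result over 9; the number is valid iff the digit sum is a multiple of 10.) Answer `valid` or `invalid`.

From the right, keep odd positions and double even positions (subtract 9 from any doubled value over 9):
  doubled (positions 2,4,...): 4 0 5 6 7 2 9 → sum 33
  kept (positions 1,3,...): 3 2 1 7 7 2 5 → sum 27
Total = 60.
60 mod 10 = 0, so the number is valid.

valid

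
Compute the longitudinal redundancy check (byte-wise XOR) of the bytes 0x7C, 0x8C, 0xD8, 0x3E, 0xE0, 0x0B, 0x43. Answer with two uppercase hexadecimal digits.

XOR the bytes together:
  start with 0x7C
  0x7C ⊕ 0x8C = 0xF0
  0xF0 ⊕ 0xD8 = 0x28
  0x28 ⊕ 0x3E = 0x16
  0x16 ⊕ 0xE0 = 0xF6
  0xF6 ⊕ 0x0B = 0xFD
  0xFD ⊕ 0x43 = 0xBE

BE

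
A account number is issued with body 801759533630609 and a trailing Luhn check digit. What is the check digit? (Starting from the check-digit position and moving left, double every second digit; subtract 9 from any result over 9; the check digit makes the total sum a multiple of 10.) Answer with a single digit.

Partial digits right→left: 9 0 6 0 3 6 3 3 5 9 5 7 1 0 8
Double every second digit counting from the check-digit position (so the 1st, 3rd, 5th, ... of the partial from the right).
  doubled (with −9 where >9): 9 3 6 6 1 1 2 7 → sum 35
  kept as-is: 0 0 6 3 9 7 0 → sum 25
Total = 35 + 25 = 60.
Check digit = (10 − (60 mod 10)) mod 10 = 0.

0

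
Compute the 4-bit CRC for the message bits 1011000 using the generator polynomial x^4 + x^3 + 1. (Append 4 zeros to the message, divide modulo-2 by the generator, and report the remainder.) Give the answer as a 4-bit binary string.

Append 4 zeros: 10110000000. Divide by 11001 (XOR where the leading bit is 1):
  pos 0: 10110 XOR 11001 = 01111
  pos 1: 11110 XOR 11001 = 00111
  pos 3: 11100 XOR 11001 = 00101
  pos 5: 10100 XOR 11001 = 01101
  pos 6: 11010 XOR 11001 = 00011
Remainder (last 4 bits) = 0011. This is the CRC / FCS.

0011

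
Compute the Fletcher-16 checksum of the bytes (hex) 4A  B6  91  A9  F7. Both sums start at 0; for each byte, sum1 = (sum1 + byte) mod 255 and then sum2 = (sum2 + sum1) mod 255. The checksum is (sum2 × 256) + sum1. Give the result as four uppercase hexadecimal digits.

4E34

Running sums (mod 255):
  after byte 0 (4A): sum1=74, sum2=74
  after byte 1 (B6): sum1=1, sum2=75
  after byte 2 (91): sum1=146, sum2=221
  after byte 3 (A9): sum1=60, sum2=26
  after byte 4 (F7): sum1=52, sum2=78
Checksum = sum2·256 + sum1 = 78·256 + 52 = 20020 = 0x4E34.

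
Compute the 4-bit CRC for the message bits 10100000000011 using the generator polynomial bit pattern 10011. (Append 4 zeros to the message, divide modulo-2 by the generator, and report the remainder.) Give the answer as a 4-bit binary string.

Append 4 zeros: 101000000000110000. Divide by 10011 (XOR where the leading bit is 1):
  pos 0: 10100 XOR 10011 = 00111
  pos 2: 11100 XOR 10011 = 01111
  pos 3: 11110 XOR 10011 = 01101
  pos 4: 11010 XOR 10011 = 01001
  pos 5: 10010 XOR 10011 = 00001
  pos 9: 10011 XOR 10011 = 00000
Remainder (last 4 bits) = 0000. This is the CRC / FCS.

0000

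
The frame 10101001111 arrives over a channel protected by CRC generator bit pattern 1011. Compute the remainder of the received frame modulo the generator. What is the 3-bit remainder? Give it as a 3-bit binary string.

Modulo-2 division of 10101001111 by 1011:
  pos 0: 1010 XOR 1011 = 0001
  pos 3: 1100 XOR 1011 = 0111
  pos 4: 1111 XOR 1011 = 0100
  pos 5: 1001 XOR 1011 = 0010
  pos 7: 1011 XOR 1011 = 0000
Remainder = 000 (zero — the frame passes the CRC check).

000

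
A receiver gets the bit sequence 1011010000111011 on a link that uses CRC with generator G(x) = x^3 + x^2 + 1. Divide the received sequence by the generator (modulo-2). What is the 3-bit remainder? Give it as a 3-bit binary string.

Modulo-2 division of 1011010000111011 by 1101:
  pos 0: 1011 XOR 1101 = 0110
  pos 1: 1100 XOR 1101 = 0001
  pos 4: 1100 XOR 1101 = 0001
  pos 7: 1001 XOR 1101 = 0100
  pos 8: 1001 XOR 1101 = 0100
  pos 9: 1001 XOR 1101 = 0100
  pos 10: 1000 XOR 1101 = 0101
  pos 11: 1011 XOR 1101 = 0110
  pos 12: 1101 XOR 1101 = 0000
Remainder = 000 (zero — the frame passes the CRC check).

000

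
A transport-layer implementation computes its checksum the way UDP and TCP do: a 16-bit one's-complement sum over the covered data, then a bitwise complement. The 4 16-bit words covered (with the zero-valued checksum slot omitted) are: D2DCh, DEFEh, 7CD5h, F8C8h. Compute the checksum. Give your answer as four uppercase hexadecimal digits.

D885

One's-complement addition (fold any carry out of bit 15 back into bit 0):
  0xD2DC + 0xDEFE = 0x1B1DA → wrap carry → 0xB1DB
  0xB1DB + 0x7CD5 = 0x12EB0 → wrap carry → 0x2EB1
  0x2EB1 + 0xF8C8 = 0x12779 → wrap carry → 0x277A
One's-complement sum = 0x277A.
Checksum = ~0x277A & 0xFFFF = 0xD885.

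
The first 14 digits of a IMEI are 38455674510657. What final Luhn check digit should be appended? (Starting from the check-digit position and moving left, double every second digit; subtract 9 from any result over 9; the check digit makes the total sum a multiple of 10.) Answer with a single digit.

Partial digits right→left: 7 5 6 0 1 5 4 7 6 5 5 4 8 3
Double every second digit counting from the check-digit position (so the 1st, 3rd, 5th, ... of the partial from the right).
  doubled (with −9 where >9): 5 3 2 8 3 1 7 → sum 29
  kept as-is: 5 0 5 7 5 4 3 → sum 29
Total = 29 + 29 = 58.
Check digit = (10 − (58 mod 10)) mod 10 = 2.

2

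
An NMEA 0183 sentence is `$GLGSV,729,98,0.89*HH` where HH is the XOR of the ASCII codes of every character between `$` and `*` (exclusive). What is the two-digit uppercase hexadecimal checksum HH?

XOR the ASCII codes of the payload characters:
  'G' = 0x47 → acc = 0x47
  'L' = 0x4C → acc = 0x0B
  'G' = 0x47 → acc = 0x4C
  'S' = 0x53 → acc = 0x1F
  'V' = 0x56 → acc = 0x49
  ',' = 0x2C → acc = 0x65
  '7' = 0x37 → acc = 0x52
  '2' = 0x32 → acc = 0x60
  '9' = 0x39 → acc = 0x59
  ',' = 0x2C → acc = 0x75
  '9' = 0x39 → acc = 0x4C
  '8' = 0x38 → acc = 0x74
  ',' = 0x2C → acc = 0x58
  '0' = 0x30 → acc = 0x68
  '.' = 0x2E → acc = 0x46
  '8' = 0x38 → acc = 0x7E
  '9' = 0x39 → acc = 0x47
Checksum = 0x47.

47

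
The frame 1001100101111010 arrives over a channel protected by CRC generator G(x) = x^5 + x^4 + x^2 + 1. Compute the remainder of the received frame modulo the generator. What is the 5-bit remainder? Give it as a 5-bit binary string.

Modulo-2 division of 1001100101111010 by 110101:
  pos 0: 100110 XOR 110101 = 010011
  pos 1: 100110 XOR 110101 = 010011
  pos 2: 100111 XOR 110101 = 010010
  pos 3: 100100 XOR 110101 = 010001
  pos 4: 100011 XOR 110101 = 010110
  pos 5: 101101 XOR 110101 = 011000
  pos 6: 110001 XOR 110101 = 000100
  pos 9: 100101 XOR 110101 = 010000
  pos 10: 100000 XOR 110101 = 010101
Remainder = 10101 (nonzero — an error is detected).

10101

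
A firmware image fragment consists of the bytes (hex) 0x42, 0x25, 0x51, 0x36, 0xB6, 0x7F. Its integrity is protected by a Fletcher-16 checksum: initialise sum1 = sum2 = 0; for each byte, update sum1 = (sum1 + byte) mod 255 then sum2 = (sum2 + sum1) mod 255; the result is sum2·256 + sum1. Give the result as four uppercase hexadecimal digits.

Running sums (mod 255):
  after byte 0 (0x42): sum1=66, sum2=66
  after byte 1 (0x25): sum1=103, sum2=169
  after byte 2 (0x51): sum1=184, sum2=98
  after byte 3 (0x36): sum1=238, sum2=81
  after byte 4 (0xB6): sum1=165, sum2=246
  after byte 5 (0x7F): sum1=37, sum2=28
Checksum = sum2·256 + sum1 = 28·256 + 37 = 7205 = 0x1C25.

1C25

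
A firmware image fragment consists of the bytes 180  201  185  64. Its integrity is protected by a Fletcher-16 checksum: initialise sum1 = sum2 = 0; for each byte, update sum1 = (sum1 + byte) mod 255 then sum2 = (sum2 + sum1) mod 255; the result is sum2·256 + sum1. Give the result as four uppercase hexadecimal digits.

Running sums (mod 255):
  after byte 0 (180): sum1=180, sum2=180
  after byte 1 (201): sum1=126, sum2=51
  after byte 2 (185): sum1=56, sum2=107
  after byte 3 (64): sum1=120, sum2=227
Checksum = sum2·256 + sum1 = 227·256 + 120 = 58232 = 0xE378.

E378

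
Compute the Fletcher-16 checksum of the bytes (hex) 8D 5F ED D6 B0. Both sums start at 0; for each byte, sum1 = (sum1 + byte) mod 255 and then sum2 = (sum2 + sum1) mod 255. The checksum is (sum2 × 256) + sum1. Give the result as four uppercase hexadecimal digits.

6962

Running sums (mod 255):
  after byte 0 (8D): sum1=141, sum2=141
  after byte 1 (5F): sum1=236, sum2=122
  after byte 2 (ED): sum1=218, sum2=85
  after byte 3 (D6): sum1=177, sum2=7
  after byte 4 (B0): sum1=98, sum2=105
Checksum = sum2·256 + sum1 = 105·256 + 98 = 26978 = 0x6962.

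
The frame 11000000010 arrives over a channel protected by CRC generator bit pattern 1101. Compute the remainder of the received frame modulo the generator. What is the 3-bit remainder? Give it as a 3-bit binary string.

Modulo-2 division of 11000000010 by 1101:
  pos 0: 1100 XOR 1101 = 0001
  pos 3: 1000 XOR 1101 = 0101
  pos 4: 1010 XOR 1101 = 0111
  pos 5: 1110 XOR 1101 = 0011
  pos 7: 1110 XOR 1101 = 0011
Remainder = 011 (nonzero — an error is detected).

011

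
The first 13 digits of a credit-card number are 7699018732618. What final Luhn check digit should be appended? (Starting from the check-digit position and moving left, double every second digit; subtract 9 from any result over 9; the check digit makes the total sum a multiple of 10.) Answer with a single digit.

Partial digits right→left: 8 1 6 2 3 7 8 1 0 9 9 6 7
Double every second digit counting from the check-digit position (so the 1st, 3rd, 5th, ... of the partial from the right).
  doubled (with −9 where >9): 7 3 6 7 0 9 5 → sum 37
  kept as-is: 1 2 7 1 9 6 → sum 26
Total = 37 + 26 = 63.
Check digit = (10 − (63 mod 10)) mod 10 = 7.

7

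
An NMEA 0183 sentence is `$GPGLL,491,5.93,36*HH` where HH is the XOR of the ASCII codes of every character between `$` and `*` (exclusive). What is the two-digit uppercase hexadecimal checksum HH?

54

XOR the ASCII codes of the payload characters:
  'G' = 0x47 → acc = 0x47
  'P' = 0x50 → acc = 0x17
  'G' = 0x47 → acc = 0x50
  'L' = 0x4C → acc = 0x1C
  'L' = 0x4C → acc = 0x50
  ',' = 0x2C → acc = 0x7C
  '4' = 0x34 → acc = 0x48
  '9' = 0x39 → acc = 0x71
  '1' = 0x31 → acc = 0x40
  ',' = 0x2C → acc = 0x6C
  '5' = 0x35 → acc = 0x59
  '.' = 0x2E → acc = 0x77
  '9' = 0x39 → acc = 0x4E
  '3' = 0x33 → acc = 0x7D
  ',' = 0x2C → acc = 0x51
  '3' = 0x33 → acc = 0x62
  '6' = 0x36 → acc = 0x54
Checksum = 0x54.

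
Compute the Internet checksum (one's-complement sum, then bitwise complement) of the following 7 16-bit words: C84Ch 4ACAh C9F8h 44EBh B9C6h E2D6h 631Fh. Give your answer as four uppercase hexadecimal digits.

DE47

One's-complement addition (fold any carry out of bit 15 back into bit 0):
  0xC84C + 0x4ACA = 0x11316 → wrap carry → 0x1317
  0x1317 + 0xC9F8 = 0x0DD0F
  0xDD0F + 0x44EB = 0x121FA → wrap carry → 0x21FB
  0x21FB + 0xB9C6 = 0x0DBC1
  0xDBC1 + 0xE2D6 = 0x1BE97 → wrap carry → 0xBE98
  0xBE98 + 0x631F = 0x121B7 → wrap carry → 0x21B8
One's-complement sum = 0x21B8.
Checksum = ~0x21B8 & 0xFFFF = 0xDE47.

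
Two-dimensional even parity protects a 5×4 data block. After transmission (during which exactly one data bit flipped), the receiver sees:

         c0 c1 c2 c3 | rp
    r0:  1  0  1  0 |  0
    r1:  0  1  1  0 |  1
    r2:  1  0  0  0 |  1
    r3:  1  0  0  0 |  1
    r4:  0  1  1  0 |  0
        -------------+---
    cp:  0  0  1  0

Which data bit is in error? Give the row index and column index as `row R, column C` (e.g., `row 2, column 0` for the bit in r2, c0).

Recompute each row's even parity and compare to rp:
  r0: data parity 0, sent rp 0 → ok
  r1: data parity 0, sent rp 1 → mismatch
  r2: data parity 1, sent rp 1 → ok
  r3: data parity 1, sent rp 1 → ok
  r4: data parity 0, sent rp 0 → ok
Recompute each column's even parity and compare to cp:
  c0: data parity 1, sent cp 0 → mismatch
  c1: data parity 0, sent cp 0 → ok
  c2: data parity 1, sent cp 1 → ok
  c3: data parity 0, sent cp 0 → ok
Exactly one row (r1) and one column (c0) fail → the flipped bit is at their intersection.

row 1, column 0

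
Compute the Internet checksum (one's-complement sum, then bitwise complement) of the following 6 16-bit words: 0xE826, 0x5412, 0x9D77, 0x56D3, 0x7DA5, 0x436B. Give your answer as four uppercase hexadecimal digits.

One's-complement addition (fold any carry out of bit 15 back into bit 0):
  0xE826 + 0x5412 = 0x13C38 → wrap carry → 0x3C39
  0x3C39 + 0x9D77 = 0x0D9B0
  0xD9B0 + 0x56D3 = 0x13083 → wrap carry → 0x3084
  0x3084 + 0x7DA5 = 0x0AE29
  0xAE29 + 0x436B = 0x0F194
One's-complement sum = 0xF194.
Checksum = ~0xF194 & 0xFFFF = 0x0E6B.

0E6B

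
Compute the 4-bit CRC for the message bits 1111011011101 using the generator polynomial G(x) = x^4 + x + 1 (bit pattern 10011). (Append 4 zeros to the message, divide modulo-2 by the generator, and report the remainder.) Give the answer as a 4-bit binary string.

1111

Append 4 zeros: 11110110111010000. Divide by 10011 (XOR where the leading bit is 1):
  pos 0: 11110 XOR 10011 = 01101
  pos 1: 11011 XOR 10011 = 01000
  pos 2: 10001 XOR 10011 = 00010
  pos 5: 10011 XOR 10011 = 00000
  pos 10: 10100 XOR 10011 = 00111
  pos 12: 11100 XOR 10011 = 01111
Remainder (last 4 bits) = 1111. This is the CRC / FCS.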